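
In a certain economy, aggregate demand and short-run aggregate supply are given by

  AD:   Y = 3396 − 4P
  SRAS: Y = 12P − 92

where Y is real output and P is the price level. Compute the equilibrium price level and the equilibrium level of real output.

Set AD = SRAS: 3396 − 4P = 12P − 92, so 3488 = 16P and P = 218.
Then Y = 3396 − 4·218 = 2524.

P = 218, Y = 2524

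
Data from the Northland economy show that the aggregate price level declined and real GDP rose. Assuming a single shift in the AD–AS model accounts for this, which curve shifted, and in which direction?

P fell and Y rose. An AD shift moves P and Y in the same direction; an SRAS shift moves them in opposite directions.
Here P and Y moved in opposite directions, so the SRAS curve shifted.
Since Y rose, SRAS shifted right.

SRAS shifted right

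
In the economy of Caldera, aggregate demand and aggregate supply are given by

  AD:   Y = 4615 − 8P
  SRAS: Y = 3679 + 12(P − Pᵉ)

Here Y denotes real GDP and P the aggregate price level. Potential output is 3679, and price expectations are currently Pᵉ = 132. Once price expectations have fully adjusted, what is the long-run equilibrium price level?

Long-run P = 117

Short run: with Pᵉ = 132, SRAS is Y = 2095 + 12P. Setting AD = SRAS gives 2520 = 20P, so P = 126 and Y = 4615 − 8·126 = 3607.
Output 3607 is below potential 3679, so over time expected prices fall and SRAS shifts right until Y returns to 3679.
Long run: Y = 3679 on the AD curve gives 3679 = 4615 − 8P, so P = 117.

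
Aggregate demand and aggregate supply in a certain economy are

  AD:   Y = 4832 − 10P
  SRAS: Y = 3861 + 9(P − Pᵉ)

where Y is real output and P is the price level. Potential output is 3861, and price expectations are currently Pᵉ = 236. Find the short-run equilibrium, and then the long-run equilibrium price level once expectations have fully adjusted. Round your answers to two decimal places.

Short run: with Pᵉ = 236, SRAS is Y = 1737 + 9P. Setting AD = SRAS gives 3095 = 19P, so P = 162.89 and Y = 4832 − 10P = 3203.05.
Output 3203.05 is below potential 3861, so over time expected prices fall and SRAS shifts right until Y returns to 3861.
Long run: Y = 3861 on the AD curve gives 3861 = 4832 − 10P, so P = 97.10.

Short run: P = 162.89, Y = 3203.05. Long run: P = 97.10.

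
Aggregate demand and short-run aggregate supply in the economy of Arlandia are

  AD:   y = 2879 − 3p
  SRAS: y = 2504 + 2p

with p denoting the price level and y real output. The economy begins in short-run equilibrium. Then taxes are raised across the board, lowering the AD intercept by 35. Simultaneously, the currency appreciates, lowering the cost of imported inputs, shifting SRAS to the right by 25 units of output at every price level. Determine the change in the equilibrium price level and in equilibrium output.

Δp = -12, Δy = +1

After both shocks: AD is y = 2844 − 3p and SRAS is y = 2529 + 2p.
Setting them equal: 315 = 5p, so p = 63.
y = 2844 − 3·63 = 2655.
Initially p = 75, y = 2654, so Δp = -12 and Δy = +1.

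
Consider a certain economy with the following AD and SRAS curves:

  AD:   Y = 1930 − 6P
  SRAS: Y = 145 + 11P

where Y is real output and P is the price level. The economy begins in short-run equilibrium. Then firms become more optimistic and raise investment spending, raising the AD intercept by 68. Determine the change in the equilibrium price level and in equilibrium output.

ΔP = +4, ΔY = +44

This is a positive demand shock: AD shifts right.
New AD: Y = 1998 − 6P.
Set AD = SRAS: 1998 − 6P = 145 + 11P, so 1853 = 17P and P = 109.
Y = 1998 − 6·109 = 1344.
Initially P = 105, Y = 1300, so ΔP = +4 and ΔY = +44.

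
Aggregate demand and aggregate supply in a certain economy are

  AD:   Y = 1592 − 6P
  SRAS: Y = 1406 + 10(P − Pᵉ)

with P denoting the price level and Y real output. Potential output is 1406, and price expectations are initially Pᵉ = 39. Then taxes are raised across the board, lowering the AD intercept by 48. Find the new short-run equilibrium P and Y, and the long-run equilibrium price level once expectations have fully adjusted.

AD shifts left: new AD is Y = 1544 − 6P. With Pᵉ = 39, SRAS is Y = 1016 + 10P.
Short run: 1544 − 6P = 1016 + 10P gives 528 = 16P, so P = 33 and Y = 1544 − 6·33 = 1346.
Y = 1346 is below potential 1406; expectations adjust and SRAS shifts right until Y = 1406.
Long run: on the new AD curve, 1406 = 1544 − 6P gives P = 23.

Short run: P = 33, Y = 1346. Long run: P = 23.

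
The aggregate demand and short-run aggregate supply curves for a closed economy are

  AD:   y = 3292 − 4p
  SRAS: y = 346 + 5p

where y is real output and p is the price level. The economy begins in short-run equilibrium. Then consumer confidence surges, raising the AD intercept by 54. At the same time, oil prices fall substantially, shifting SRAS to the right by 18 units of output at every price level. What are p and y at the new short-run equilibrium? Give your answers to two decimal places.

p = 331.33, y = 2020.67

After both shocks: AD is y = 3346 − 4p and SRAS is y = 364 + 5p.
Setting them equal: 2982 = 9p, so p = 331.33.
Substituting into AD, y = 2020.67.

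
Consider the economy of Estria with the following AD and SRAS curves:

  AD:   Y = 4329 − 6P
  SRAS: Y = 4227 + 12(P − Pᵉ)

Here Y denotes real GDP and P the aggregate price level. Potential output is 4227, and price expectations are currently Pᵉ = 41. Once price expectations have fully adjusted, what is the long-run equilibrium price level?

Short run: with Pᵉ = 41, SRAS is Y = 3735 + 12P. Setting AD = SRAS gives 594 = 18P, so P = 33 and Y = 4329 − 6·33 = 4131.
Output 4131 is below potential 4227, so over time expected prices fall and SRAS shifts right until Y returns to 4227.
Long run: Y = 4227 on the AD curve gives 4227 = 4329 − 6P, so P = 17.

Long-run P = 17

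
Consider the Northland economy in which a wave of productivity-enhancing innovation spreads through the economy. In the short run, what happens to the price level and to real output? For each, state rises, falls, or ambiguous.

This is a favourable supply shock: SRAS shifts right.
Moving along the downward-sloping AD curve, P falls and Y rises.

Price level: falls; output: rises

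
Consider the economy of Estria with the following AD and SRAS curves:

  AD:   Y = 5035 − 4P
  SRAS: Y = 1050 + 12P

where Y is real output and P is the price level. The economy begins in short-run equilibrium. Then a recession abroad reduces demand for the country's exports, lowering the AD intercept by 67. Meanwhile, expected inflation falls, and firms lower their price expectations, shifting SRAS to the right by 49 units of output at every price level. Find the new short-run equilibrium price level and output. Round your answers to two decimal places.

P = 241.81, Y = 4000.75

After both shocks: AD is Y = 4968 − 4P and SRAS is Y = 1099 + 12P.
Setting them equal: 3869 = 16P, so P = 241.81.
Substituting into AD, Y = 4000.75.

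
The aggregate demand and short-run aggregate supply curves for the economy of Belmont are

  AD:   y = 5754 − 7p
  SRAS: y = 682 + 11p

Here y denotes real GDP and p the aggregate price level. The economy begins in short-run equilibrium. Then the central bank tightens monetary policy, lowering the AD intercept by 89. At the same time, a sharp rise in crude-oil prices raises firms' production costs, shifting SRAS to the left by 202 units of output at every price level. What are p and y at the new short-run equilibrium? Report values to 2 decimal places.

After both shocks: AD is y = 5665 − 7p and SRAS is y = 480 + 11p.
Setting them equal: 5185 = 18p, so p = 288.06.
Substituting into AD, y = 3648.61.

p = 288.06, y = 3648.61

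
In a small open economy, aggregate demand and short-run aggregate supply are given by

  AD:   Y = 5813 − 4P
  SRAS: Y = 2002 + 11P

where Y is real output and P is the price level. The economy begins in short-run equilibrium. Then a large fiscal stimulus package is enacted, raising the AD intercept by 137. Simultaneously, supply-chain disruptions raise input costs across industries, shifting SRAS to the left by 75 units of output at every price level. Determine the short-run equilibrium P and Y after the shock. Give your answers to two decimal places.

After both shocks: AD is Y = 5950 − 4P and SRAS is Y = 1927 + 11P.
Setting them equal: 4023 = 15P, so P = 268.20.
Substituting into AD, Y = 4877.20.

P = 268.20, Y = 4877.20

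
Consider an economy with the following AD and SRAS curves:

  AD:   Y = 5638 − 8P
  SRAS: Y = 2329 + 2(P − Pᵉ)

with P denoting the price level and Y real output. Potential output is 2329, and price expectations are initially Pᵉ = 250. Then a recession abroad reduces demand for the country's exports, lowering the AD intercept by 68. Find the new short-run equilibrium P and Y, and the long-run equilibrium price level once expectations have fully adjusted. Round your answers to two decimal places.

Short run: P = 374.10, Y = 2577.20. Long run: P = 405.13.

AD shifts left: new AD is Y = 5570 − 8P. With Pᵉ = 250, SRAS is Y = 1829 + 2P.
Short run: 5570 − 8P = 1829 + 2P gives 3741 = 10P, so P = 374.10 and Y = 5570 − 8P = 2577.20.
Y = 2577.20 is above potential 2329; expectations adjust and SRAS shifts left until Y = 2329.
Long run: on the new AD curve, 2329 = 5570 − 8P gives P = 405.13.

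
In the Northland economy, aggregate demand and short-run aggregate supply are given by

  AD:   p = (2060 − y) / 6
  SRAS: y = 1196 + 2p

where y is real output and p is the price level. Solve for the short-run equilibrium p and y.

Rearrange AD to y = 2060 − 6p.
Set AD = SRAS: 2060 − 6p = 1196 + 2p, so 864 = 8p and p = 108.
Then y = 2060 − 6·108 = 1412.

p = 108, y = 1412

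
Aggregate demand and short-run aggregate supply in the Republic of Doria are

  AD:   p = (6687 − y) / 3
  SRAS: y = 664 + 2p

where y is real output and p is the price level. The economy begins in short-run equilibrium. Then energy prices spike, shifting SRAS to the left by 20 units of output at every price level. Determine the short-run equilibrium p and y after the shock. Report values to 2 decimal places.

This is a negative supply shock: SRAS shifts left.
New SRAS: y = 644 + 2p.
Set AD = SRAS: 6687 − 3p = 644 + 2p, so 6043 = 5p and p = 1208.60.
Substituting into AD, y = 3061.20.

p = 1208.60, y = 3061.20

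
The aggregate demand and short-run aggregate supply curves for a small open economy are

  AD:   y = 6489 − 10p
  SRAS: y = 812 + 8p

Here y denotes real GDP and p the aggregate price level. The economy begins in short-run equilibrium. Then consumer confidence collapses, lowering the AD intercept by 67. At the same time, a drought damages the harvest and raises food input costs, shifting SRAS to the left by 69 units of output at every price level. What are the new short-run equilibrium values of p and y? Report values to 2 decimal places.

After both shocks: AD is y = 6422 − 10p and SRAS is y = 743 + 8p.
Setting them equal: 5679 = 18p, so p = 315.50.
Substituting into AD, y = 3267.00.

p = 315.50, y = 3267.00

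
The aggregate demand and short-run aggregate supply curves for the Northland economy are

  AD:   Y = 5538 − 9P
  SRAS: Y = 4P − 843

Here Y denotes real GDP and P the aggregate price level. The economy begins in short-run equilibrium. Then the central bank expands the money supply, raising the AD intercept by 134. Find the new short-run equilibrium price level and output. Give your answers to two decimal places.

P = 501.15, Y = 1161.62

This is a positive demand shock: AD shifts right.
New AD: Y = 5672 − 9P.
Set AD = SRAS: 5672 − 9P = 4P − 843, so 6515 = 13P and P = 501.15.
Substituting into AD, Y = 1161.62.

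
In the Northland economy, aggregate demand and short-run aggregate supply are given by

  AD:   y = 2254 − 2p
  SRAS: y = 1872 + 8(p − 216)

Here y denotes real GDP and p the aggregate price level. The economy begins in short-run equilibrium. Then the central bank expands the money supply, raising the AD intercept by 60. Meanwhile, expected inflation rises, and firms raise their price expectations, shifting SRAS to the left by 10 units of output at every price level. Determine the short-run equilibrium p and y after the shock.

After both shocks: AD is y = 2314 − 2p and SRAS is y = 134 + 8p.
Setting them equal: 2180 = 10p, so p = 218.
y = 2314 − 2·218 = 1878.

p = 218, y = 1878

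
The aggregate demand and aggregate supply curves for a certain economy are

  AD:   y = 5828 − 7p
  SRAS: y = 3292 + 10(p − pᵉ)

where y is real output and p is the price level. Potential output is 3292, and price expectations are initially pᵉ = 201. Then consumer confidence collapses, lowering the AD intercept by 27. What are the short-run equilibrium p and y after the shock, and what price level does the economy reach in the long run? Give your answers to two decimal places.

Short run: p = 265.82, y = 3940.24. Long run: p = 358.43.

AD shifts left: new AD is y = 5801 − 7p. With pᵉ = 201, SRAS is y = 1282 + 10p.
Short run: 5801 − 7p = 1282 + 10p gives 4519 = 17p, so p = 265.82 and y = 5801 − 7p = 3940.24.
y = 3940.24 is above potential 3292; expectations adjust and SRAS shifts left until y = 3292.
Long run: on the new AD curve, 3292 = 5801 − 7p gives p = 358.43.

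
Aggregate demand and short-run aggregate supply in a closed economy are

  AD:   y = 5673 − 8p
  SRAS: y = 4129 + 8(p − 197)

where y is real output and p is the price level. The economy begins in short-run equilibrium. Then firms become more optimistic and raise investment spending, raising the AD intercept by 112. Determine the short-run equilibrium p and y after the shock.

p = 202, y = 4169

This is a positive demand shock: AD shifts right.
New AD: y = 5785 − 8p.
SRAS can be written y = 2553 + 8p.
Set AD = SRAS: 5785 − 8p = 2553 + 8p, so 3232 = 16p and p = 202.
y = 5785 − 8·202 = 4169.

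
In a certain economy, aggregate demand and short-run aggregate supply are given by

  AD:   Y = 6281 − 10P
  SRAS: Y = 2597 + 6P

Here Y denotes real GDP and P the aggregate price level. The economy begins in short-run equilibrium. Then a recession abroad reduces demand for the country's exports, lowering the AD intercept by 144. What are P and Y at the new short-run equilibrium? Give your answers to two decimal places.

This is a negative demand shock: AD shifts left.
New AD: Y = 6137 − 10P.
Set AD = SRAS: 6137 − 10P = 2597 + 6P, so 3540 = 16P and P = 221.25.
Substituting into AD, Y = 3924.50.

P = 221.25, Y = 3924.50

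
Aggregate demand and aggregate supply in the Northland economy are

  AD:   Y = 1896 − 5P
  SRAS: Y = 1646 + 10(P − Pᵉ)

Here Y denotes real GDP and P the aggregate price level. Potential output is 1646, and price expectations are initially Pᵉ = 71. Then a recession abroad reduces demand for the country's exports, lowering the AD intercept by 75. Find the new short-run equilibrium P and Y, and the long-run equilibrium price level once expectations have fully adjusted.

AD shifts left: new AD is Y = 1821 − 5P. With Pᵉ = 71, SRAS is Y = 936 + 10P.
Short run: 1821 − 5P = 936 + 10P gives 885 = 15P, so P = 59 and Y = 1821 − 5·59 = 1526.
Y = 1526 is below potential 1646; expectations adjust and SRAS shifts right until Y = 1646.
Long run: on the new AD curve, 1646 = 1821 − 5P gives P = 35.

Short run: P = 59, Y = 1526. Long run: P = 35.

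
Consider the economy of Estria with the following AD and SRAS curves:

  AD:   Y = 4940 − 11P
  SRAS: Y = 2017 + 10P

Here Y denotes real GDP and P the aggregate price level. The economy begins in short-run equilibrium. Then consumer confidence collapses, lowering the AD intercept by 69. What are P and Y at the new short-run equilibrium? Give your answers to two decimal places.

P = 135.90, Y = 3376.05

This is a negative demand shock: AD shifts left.
New AD: Y = 4871 − 11P.
Set AD = SRAS: 4871 − 11P = 2017 + 10P, so 2854 = 21P and P = 135.90.
Substituting into AD, Y = 3376.05.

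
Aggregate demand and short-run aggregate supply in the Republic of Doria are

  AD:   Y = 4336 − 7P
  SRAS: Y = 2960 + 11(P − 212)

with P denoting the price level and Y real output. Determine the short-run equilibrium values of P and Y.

P = 206, Y = 2894

Write SRAS as Y = 2960 + 11P − 2332 = 628 + 11P.
Set AD = SRAS: 4336 − 7P = 628 + 11P, so 3708 = 18P and P = 206.
Then Y = 4336 − 7·206 = 2894.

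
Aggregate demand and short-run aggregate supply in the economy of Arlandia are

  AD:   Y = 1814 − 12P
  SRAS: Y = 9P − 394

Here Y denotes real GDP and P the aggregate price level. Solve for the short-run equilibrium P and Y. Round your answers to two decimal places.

Set AD = SRAS: 1814 − 12P = 9P − 394, so 2208 = 21P and P = 105.14.
Substituting into AD, Y = 1814 − 12P = 552.29.

P = 105.14, Y = 552.29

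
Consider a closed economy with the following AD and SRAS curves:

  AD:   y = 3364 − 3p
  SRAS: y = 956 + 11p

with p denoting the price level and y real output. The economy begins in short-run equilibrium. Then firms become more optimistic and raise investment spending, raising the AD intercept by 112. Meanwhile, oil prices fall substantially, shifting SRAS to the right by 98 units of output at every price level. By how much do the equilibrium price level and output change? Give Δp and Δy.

After both shocks: AD is y = 3476 − 3p and SRAS is y = 1054 + 11p.
Setting them equal: 2422 = 14p, so p = 173.
y = 3476 − 3·173 = 2957.
Initially p = 172, y = 2848, so Δp = +1 and Δy = +109.

Δp = +1, Δy = +109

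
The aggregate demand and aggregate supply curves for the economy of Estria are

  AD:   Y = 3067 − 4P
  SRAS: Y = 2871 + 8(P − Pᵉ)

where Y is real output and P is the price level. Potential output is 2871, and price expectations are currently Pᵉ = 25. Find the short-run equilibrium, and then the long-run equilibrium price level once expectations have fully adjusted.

Short run: with Pᵉ = 25, SRAS is Y = 2671 + 8P. Setting AD = SRAS gives 396 = 12P, so P = 33 and Y = 3067 − 4·33 = 2935.
Output 2935 is above potential 2871, so over time expected prices rise and SRAS shifts left until Y returns to 2871.
Long run: Y = 2871 on the AD curve gives 2871 = 3067 − 4P, so P = 49.

Short run: P = 33, Y = 2935. Long run: P = 49.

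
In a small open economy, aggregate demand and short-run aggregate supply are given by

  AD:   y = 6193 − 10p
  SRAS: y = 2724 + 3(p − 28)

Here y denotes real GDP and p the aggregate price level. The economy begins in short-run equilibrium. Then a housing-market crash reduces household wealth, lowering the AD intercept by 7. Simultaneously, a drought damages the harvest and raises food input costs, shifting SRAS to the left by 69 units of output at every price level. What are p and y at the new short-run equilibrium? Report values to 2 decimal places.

After both shocks: AD is y = 6186 − 10p and SRAS is y = 2571 + 3p.
Setting them equal: 3615 = 13p, so p = 278.08.
Substituting into AD, y = 3405.23.

p = 278.08, y = 3405.23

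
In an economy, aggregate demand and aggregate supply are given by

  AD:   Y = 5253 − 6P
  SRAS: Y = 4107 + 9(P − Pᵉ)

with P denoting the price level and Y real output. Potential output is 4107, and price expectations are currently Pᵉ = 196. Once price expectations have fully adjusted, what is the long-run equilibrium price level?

Long-run P = 191

Short run: with Pᵉ = 196, SRAS is Y = 2343 + 9P. Setting AD = SRAS gives 2910 = 15P, so P = 194 and Y = 5253 − 6·194 = 4089.
Output 4089 is below potential 4107, so over time expected prices fall and SRAS shifts right until Y returns to 4107.
Long run: Y = 4107 on the AD curve gives 4107 = 5253 − 6P, so P = 191.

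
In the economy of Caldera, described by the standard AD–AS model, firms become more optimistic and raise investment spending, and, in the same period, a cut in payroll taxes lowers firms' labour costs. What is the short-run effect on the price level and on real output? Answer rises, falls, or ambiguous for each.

Price level: ambiguous; output: rises

The first event is a positive demand shock: AD shifts right, which by itself pushes P up and Y up.
The second is a favourable supply shock: SRAS shifts right, which by itself pushes P down and Y up.
The two shocks push P in opposite directions, so the effect on P is ambiguous. Both shocks push Y up, so Y rises.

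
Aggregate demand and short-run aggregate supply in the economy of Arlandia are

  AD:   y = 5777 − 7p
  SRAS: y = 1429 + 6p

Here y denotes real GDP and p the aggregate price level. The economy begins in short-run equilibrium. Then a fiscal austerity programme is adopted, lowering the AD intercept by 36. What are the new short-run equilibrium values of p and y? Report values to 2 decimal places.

This is a negative demand shock: AD shifts left.
New AD: y = 5741 − 7p.
Set AD = SRAS: 5741 − 7p = 1429 + 6p, so 4312 = 13p and p = 331.69.
Substituting into AD, y = 3419.15.

p = 331.69, y = 3419.15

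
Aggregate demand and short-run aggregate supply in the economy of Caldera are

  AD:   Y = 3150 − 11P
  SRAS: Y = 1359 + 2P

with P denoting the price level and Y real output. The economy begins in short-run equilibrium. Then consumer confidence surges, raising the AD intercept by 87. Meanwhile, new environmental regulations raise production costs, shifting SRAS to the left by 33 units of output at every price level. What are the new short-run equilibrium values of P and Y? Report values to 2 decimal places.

After both shocks: AD is Y = 3237 − 11P and SRAS is Y = 1326 + 2P.
Setting them equal: 1911 = 13P, so P = 147.00.
Substituting into AD, Y = 1620.00.

P = 147.00, Y = 1620.00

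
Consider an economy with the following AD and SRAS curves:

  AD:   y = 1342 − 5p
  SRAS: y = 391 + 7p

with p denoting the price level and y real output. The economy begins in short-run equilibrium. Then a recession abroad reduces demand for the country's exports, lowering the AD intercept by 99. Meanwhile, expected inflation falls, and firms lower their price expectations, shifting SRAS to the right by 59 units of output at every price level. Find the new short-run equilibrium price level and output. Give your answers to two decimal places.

p = 66.08, y = 912.58

After both shocks: AD is y = 1243 − 5p and SRAS is y = 450 + 7p.
Setting them equal: 793 = 12p, so p = 66.08.
Substituting into AD, y = 912.58.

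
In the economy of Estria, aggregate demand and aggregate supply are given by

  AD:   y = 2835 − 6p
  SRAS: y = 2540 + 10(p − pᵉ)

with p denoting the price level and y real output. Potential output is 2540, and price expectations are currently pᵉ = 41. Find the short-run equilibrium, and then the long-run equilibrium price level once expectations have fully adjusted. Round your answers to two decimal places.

Short run: with pᵉ = 41, SRAS is y = 2130 + 10p. Setting AD = SRAS gives 705 = 16p, so p = 44.06 and y = 2835 − 6p = 2570.63.
Output 2570.63 is above potential 2540, so over time expected prices rise and SRAS shifts left until y returns to 2540.
Long run: y = 2540 on the AD curve gives 2540 = 2835 − 6p, so p = 49.17.

Short run: p = 44.06, y = 2570.63. Long run: p = 49.17.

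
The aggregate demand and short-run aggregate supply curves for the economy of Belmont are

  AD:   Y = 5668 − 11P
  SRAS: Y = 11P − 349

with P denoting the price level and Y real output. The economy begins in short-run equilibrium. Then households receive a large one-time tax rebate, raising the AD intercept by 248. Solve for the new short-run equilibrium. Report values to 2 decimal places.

P = 284.77, Y = 2783.50

This is a positive demand shock: AD shifts right.
New AD: Y = 5916 − 11P.
Set AD = SRAS: 5916 − 11P = 11P − 349, so 6265 = 22P and P = 284.77.
Substituting into AD, Y = 2783.50.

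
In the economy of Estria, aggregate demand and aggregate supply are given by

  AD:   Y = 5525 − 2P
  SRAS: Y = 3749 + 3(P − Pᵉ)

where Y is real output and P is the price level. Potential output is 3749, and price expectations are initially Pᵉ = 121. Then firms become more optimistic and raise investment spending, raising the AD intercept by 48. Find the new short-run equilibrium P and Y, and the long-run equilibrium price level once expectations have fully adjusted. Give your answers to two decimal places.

AD shifts right: new AD is Y = 5573 − 2P. With Pᵉ = 121, SRAS is Y = 3386 + 3P.
Short run: 5573 − 2P = 3386 + 3P gives 2187 = 5P, so P = 437.40 and Y = 5573 − 2P = 4698.20.
Y = 4698.20 is above potential 3749; expectations adjust and SRAS shifts left until Y = 3749.
Long run: on the new AD curve, 3749 = 5573 − 2P gives P = 912.00.

Short run: P = 437.40, Y = 4698.20. Long run: P = 912.00.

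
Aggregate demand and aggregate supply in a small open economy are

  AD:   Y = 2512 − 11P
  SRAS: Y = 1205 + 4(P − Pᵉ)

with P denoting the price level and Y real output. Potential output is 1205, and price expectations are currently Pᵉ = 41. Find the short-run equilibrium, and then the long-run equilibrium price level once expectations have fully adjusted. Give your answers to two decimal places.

Short run: with Pᵉ = 41, SRAS is Y = 1041 + 4P. Setting AD = SRAS gives 1471 = 15P, so P = 98.07 and Y = 2512 − 11P = 1433.27.
Output 1433.27 is above potential 1205, so over time expected prices rise and SRAS shifts left until Y returns to 1205.
Long run: Y = 1205 on the AD curve gives 1205 = 2512 − 11P, so P = 118.82.

Short run: P = 98.07, Y = 1433.27. Long run: P = 118.82.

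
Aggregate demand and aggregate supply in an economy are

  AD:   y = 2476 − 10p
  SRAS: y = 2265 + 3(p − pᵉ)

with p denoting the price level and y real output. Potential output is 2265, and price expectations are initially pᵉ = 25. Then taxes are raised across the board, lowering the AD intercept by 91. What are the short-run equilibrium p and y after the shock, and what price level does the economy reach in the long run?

AD shifts left: new AD is y = 2385 − 10p. With pᵉ = 25, SRAS is y = 2190 + 3p.
Short run: 2385 − 10p = 2190 + 3p gives 195 = 13p, so p = 15 and y = 2385 − 10·15 = 2235.
y = 2235 is below potential 2265; expectations adjust and SRAS shifts right until y = 2265.
Long run: on the new AD curve, 2265 = 2385 − 10p gives p = 12.

Short run: p = 15, y = 2235. Long run: p = 12.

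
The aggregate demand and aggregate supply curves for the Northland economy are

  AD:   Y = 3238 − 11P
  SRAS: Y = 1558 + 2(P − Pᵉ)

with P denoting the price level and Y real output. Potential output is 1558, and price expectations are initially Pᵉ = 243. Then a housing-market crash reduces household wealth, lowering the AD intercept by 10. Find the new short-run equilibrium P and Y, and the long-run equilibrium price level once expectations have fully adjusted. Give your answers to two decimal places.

Short run: P = 165.85, Y = 1403.69. Long run: P = 151.82.

AD shifts left: new AD is Y = 3228 − 11P. With Pᵉ = 243, SRAS is Y = 1072 + 2P.
Short run: 3228 − 11P = 1072 + 2P gives 2156 = 13P, so P = 165.85 and Y = 3228 − 11P = 1403.69.
Y = 1403.69 is below potential 1558; expectations adjust and SRAS shifts right until Y = 1558.
Long run: on the new AD curve, 1558 = 3228 − 11P gives P = 151.82.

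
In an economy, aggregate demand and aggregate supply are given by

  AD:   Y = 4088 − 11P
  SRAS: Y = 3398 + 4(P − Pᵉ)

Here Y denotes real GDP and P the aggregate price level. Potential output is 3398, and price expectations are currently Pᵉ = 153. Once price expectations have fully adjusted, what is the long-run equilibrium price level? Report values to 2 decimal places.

Long-run P = 62.73

Short run: with Pᵉ = 153, SRAS is Y = 2786 + 4P. Setting AD = SRAS gives 1302 = 15P, so P = 86.80 and Y = 4088 − 11P = 3133.20.
Output 3133.20 is below potential 3398, so over time expected prices fall and SRAS shifts right until Y returns to 3398.
Long run: Y = 3398 on the AD curve gives 3398 = 4088 − 11P, so P = 62.73.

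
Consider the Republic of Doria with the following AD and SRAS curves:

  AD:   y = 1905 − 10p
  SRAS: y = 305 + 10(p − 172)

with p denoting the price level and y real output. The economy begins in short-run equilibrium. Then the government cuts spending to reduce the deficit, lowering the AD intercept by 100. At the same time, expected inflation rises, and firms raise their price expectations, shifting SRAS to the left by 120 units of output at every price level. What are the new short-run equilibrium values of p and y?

After both shocks: AD is y = 1805 − 10p and SRAS is y = 10p − 1535.
Setting them equal: 3340 = 20p, so p = 167.
y = 1805 − 10·167 = 135.

p = 167, y = 135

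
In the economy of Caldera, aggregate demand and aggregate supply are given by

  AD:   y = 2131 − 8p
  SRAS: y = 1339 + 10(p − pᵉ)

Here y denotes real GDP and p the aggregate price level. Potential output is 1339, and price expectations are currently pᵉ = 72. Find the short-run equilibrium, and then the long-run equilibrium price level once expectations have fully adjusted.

Short run: with pᵉ = 72, SRAS is y = 619 + 10p. Setting AD = SRAS gives 1512 = 18p, so p = 84 and y = 2131 − 8·84 = 1459.
Output 1459 is above potential 1339, so over time expected prices rise and SRAS shifts left until y returns to 1339.
Long run: y = 1339 on the AD curve gives 1339 = 2131 − 8p, so p = 99.

Short run: p = 84, y = 1459. Long run: p = 99.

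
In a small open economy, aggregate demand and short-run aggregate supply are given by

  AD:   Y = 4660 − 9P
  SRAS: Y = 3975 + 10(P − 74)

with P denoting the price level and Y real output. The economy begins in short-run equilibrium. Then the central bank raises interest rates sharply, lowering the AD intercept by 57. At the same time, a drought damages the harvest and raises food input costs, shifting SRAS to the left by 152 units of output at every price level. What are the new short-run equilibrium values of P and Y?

After both shocks: AD is Y = 4603 − 9P and SRAS is Y = 3083 + 10P.
Setting them equal: 1520 = 19P, so P = 80.
Y = 4603 − 9·80 = 3883.

P = 80, Y = 3883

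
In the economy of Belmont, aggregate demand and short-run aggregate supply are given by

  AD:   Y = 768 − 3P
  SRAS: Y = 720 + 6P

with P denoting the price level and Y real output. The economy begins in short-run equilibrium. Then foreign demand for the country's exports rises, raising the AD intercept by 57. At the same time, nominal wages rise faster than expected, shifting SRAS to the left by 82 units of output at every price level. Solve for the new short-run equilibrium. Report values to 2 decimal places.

After both shocks: AD is Y = 825 − 3P and SRAS is Y = 638 + 6P.
Setting them equal: 187 = 9P, so P = 20.78.
Substituting into AD, Y = 762.67.

P = 20.78, Y = 762.67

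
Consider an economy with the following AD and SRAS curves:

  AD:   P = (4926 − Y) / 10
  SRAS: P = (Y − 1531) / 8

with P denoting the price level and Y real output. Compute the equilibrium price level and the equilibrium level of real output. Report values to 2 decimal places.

P = 188.61, Y = 3039.89

Rearrange AD to Y = 4926 − 10P.
Rearrange SRAS to Y = 1531 + 8P.
Set AD = SRAS: 4926 − 10P = 1531 + 8P, so 3395 = 18P and P = 188.61.
Substituting into AD, Y = 4926 − 10P = 3039.89.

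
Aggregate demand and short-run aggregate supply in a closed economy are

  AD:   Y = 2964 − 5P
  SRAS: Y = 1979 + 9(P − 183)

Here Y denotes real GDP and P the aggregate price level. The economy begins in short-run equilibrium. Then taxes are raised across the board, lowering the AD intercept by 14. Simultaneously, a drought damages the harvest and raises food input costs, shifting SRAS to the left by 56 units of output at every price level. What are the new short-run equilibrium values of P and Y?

After both shocks: AD is Y = 2950 − 5P and SRAS is Y = 276 + 9P.
Setting them equal: 2674 = 14P, so P = 191.
Y = 2950 − 5·191 = 1995.

P = 191, Y = 1995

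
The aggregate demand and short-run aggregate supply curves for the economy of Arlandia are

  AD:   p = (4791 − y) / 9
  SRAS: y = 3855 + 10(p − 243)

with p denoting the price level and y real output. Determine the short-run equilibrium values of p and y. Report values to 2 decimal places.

p = 177.16, y = 3196.58

Write SRAS as y = 3855 + 10p − 2430 = 1425 + 10p.
Rearrange AD to y = 4791 − 9p.
Set AD = SRAS: 4791 − 9p = 1425 + 10p, so 3366 = 19p and p = 177.16.
Substituting into AD, y = 4791 − 9p = 3196.58.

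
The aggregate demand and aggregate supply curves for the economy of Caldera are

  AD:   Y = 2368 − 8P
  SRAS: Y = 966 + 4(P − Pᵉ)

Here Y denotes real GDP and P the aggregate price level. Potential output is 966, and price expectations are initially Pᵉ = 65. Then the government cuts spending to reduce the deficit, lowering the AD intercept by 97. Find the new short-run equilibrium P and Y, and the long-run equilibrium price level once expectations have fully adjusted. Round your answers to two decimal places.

Short run: P = 130.42, Y = 1227.67. Long run: P = 163.13.

AD shifts left: new AD is Y = 2271 − 8P. With Pᵉ = 65, SRAS is Y = 706 + 4P.
Short run: 2271 − 8P = 706 + 4P gives 1565 = 12P, so P = 130.42 and Y = 2271 − 8P = 1227.67.
Y = 1227.67 is above potential 966; expectations adjust and SRAS shifts left until Y = 966.
Long run: on the new AD curve, 966 = 2271 − 8P gives P = 163.13.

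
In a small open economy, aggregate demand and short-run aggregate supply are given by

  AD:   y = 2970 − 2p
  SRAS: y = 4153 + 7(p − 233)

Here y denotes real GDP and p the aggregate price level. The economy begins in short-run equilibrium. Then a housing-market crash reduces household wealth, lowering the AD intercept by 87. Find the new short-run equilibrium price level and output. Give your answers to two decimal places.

This is a negative demand shock: AD shifts left.
New AD: y = 2883 − 2p.
SRAS can be written y = 2522 + 7p.
Set AD = SRAS: 2883 − 2p = 2522 + 7p, so 361 = 9p and p = 40.11.
Substituting into AD, y = 2802.78.

p = 40.11, y = 2802.78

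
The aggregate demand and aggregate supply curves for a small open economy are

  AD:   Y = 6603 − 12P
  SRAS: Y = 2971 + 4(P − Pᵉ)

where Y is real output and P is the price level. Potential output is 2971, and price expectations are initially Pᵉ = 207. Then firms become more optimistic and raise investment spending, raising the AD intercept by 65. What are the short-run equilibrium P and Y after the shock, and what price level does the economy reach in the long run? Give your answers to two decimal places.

Short run: P = 282.81, Y = 3274.25. Long run: P = 308.08.

AD shifts right: new AD is Y = 6668 − 12P. With Pᵉ = 207, SRAS is Y = 2143 + 4P.
Short run: 6668 − 12P = 2143 + 4P gives 4525 = 16P, so P = 282.81 and Y = 6668 − 12P = 3274.25.
Y = 3274.25 is above potential 2971; expectations adjust and SRAS shifts left until Y = 2971.
Long run: on the new AD curve, 2971 = 6668 − 12P gives P = 308.08.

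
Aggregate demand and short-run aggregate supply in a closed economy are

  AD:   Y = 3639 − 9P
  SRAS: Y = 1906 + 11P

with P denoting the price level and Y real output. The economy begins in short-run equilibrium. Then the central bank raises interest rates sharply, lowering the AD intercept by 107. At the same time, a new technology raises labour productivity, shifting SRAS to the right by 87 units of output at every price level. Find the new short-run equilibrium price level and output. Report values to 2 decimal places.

After both shocks: AD is Y = 3532 − 9P and SRAS is Y = 1993 + 11P.
Setting them equal: 1539 = 20P, so P = 76.95.
Substituting into AD, Y = 2839.45.

P = 76.95, Y = 2839.45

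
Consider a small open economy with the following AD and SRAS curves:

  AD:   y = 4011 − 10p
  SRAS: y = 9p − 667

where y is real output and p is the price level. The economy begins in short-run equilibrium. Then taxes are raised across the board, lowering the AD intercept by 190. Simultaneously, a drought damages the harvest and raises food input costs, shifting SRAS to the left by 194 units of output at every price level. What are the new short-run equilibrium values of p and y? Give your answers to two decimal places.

p = 246.42, y = 1356.79

After both shocks: AD is y = 3821 − 10p and SRAS is y = 9p − 861.
Setting them equal: 4682 = 19p, so p = 246.42.
Substituting into AD, y = 1356.79.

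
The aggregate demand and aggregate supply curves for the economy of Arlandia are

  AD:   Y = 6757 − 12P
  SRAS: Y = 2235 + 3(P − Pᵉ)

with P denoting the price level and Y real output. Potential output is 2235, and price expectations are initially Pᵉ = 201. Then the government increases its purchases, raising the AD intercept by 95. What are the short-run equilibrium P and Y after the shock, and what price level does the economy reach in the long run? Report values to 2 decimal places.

AD shifts right: new AD is Y = 6852 − 12P. With Pᵉ = 201, SRAS is Y = 1632 + 3P.
Short run: 6852 − 12P = 1632 + 3P gives 5220 = 15P, so P = 348.00 and Y = 6852 − 12P = 2676.00.
Y = 2676.00 is above potential 2235; expectations adjust and SRAS shifts left until Y = 2235.
Long run: on the new AD curve, 2235 = 6852 − 12P gives P = 384.75.

Short run: P = 348.00, Y = 2676.00. Long run: P = 384.75.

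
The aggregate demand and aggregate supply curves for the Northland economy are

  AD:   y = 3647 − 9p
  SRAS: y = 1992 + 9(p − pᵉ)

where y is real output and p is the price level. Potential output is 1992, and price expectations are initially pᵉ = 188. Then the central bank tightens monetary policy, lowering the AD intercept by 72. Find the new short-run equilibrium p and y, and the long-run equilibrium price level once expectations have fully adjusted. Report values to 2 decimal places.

AD shifts left: new AD is y = 3575 − 9p. With pᵉ = 188, SRAS is y = 300 + 9p.
Short run: 3575 − 9p = 300 + 9p gives 3275 = 18p, so p = 181.94 and y = 3575 − 9p = 1937.50.
y = 1937.50 is below potential 1992; expectations adjust and SRAS shifts right until y = 1992.
Long run: on the new AD curve, 1992 = 3575 − 9p gives p = 175.89.

Short run: p = 181.94, y = 1937.50. Long run: p = 175.89.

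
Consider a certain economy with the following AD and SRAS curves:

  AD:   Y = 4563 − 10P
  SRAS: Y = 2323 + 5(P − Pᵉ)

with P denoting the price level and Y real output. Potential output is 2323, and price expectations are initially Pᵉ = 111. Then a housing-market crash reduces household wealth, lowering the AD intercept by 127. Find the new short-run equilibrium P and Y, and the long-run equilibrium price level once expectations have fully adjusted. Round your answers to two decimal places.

Short run: P = 177.87, Y = 2657.33. Long run: P = 211.30.

AD shifts left: new AD is Y = 4436 − 10P. With Pᵉ = 111, SRAS is Y = 1768 + 5P.
Short run: 4436 − 10P = 1768 + 5P gives 2668 = 15P, so P = 177.87 and Y = 4436 − 10P = 2657.33.
Y = 2657.33 is above potential 2323; expectations adjust and SRAS shifts left until Y = 2323.
Long run: on the new AD curve, 2323 = 4436 − 10P gives P = 211.30.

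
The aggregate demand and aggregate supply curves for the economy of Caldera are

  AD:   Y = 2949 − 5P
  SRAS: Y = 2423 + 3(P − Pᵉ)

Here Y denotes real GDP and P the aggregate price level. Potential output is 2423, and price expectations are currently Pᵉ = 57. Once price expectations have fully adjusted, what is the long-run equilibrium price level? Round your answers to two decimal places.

Short run: with Pᵉ = 57, SRAS is Y = 2252 + 3P. Setting AD = SRAS gives 697 = 8P, so P = 87.13 and Y = 2949 − 5P = 2513.38.
Output 2513.38 is above potential 2423, so over time expected prices rise and SRAS shifts left until Y returns to 2423.
Long run: Y = 2423 on the AD curve gives 2423 = 2949 − 5P, so P = 105.20.

Long-run P = 105.20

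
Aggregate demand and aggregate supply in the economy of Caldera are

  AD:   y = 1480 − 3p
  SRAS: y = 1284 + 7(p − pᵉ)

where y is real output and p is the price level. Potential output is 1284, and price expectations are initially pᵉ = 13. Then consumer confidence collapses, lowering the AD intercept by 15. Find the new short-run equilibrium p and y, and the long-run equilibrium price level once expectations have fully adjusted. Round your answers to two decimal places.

AD shifts left: new AD is y = 1465 − 3p. With pᵉ = 13, SRAS is y = 1193 + 7p.
Short run: 1465 − 3p = 1193 + 7p gives 272 = 10p, so p = 27.20 and y = 1465 − 3p = 1383.40.
y = 1383.40 is above potential 1284; expectations adjust and SRAS shifts left until y = 1284.
Long run: on the new AD curve, 1284 = 1465 − 3p gives p = 60.33.

Short run: p = 27.20, y = 1383.40. Long run: p = 60.33.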